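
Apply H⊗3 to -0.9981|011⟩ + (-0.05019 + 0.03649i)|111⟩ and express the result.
(-0.3706 + 0.0129i)|000⟩ + (0.3706 - 0.0129i)|001⟩ + (0.3706 - 0.0129i)|010⟩ + (-0.3706 + 0.0129i)|011⟩ + (-0.3351 - 0.0129i)|100⟩ + (0.3351 + 0.0129i)|101⟩ + (0.3351 + 0.0129i)|110⟩ + (-0.3351 - 0.0129i)|111⟩

H⊗3 gives amp(|y⟩) = (1/2√2) Σ_x (−1)^(x·y) amp(|x⟩), where x·y is the number of positions in which both x and y have a 1.
|000⟩: (-0.9981 + (-0.05019 + 0.03649i))/(2√2) = (-0.3706 + 0.0129i)
|001⟩: (0.9981 - (-0.05019 + 0.03649i))/(2√2) = (0.3706 - 0.0129i)
|010⟩: (0.9981 - (-0.05019 + 0.03649i))/(2√2) = (0.3706 - 0.0129i)
|011⟩: (-0.9981 + (-0.05019 + 0.03649i))/(2√2) = (-0.3706 + 0.0129i)
|100⟩: (-0.9981 - (-0.05019 + 0.03649i))/(2√2) = (-0.3351 - 0.0129i)
|101⟩: (0.9981 + (-0.05019 + 0.03649i))/(2√2) = (0.3351 + 0.0129i)
|110⟩: (0.9981 + (-0.05019 + 0.03649i))/(2√2) = (0.3351 + 0.0129i)
|111⟩: (-0.9981 - (-0.05019 + 0.03649i))/(2√2) = (-0.3351 - 0.0129i)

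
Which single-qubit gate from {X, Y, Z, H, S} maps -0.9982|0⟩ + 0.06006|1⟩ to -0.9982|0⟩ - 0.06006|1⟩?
Z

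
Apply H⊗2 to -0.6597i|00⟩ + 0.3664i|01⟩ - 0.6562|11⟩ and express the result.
(-0.3281 - 0.1467i)|00⟩ + (0.3281 - 0.5131i)|01⟩ + (0.3281 - 0.1467i)|10⟩ + (-0.3281 - 0.5131i)|11⟩

H⊗2 gives amp(|y⟩) = (1/2) Σ_x (−1)^(x·y) amp(|x⟩), where x·y is the number of positions in which both x and y have a 1.
|00⟩: (-0.6597i + 0.3664i - 0.6562)/2 = (-0.3281 - 0.1467i)
|01⟩: (-0.6597i - 0.3664i + 0.6562)/2 = (0.3281 - 0.5131i)
|10⟩: (-0.6597i + 0.3664i + 0.6562)/2 = (0.3281 - 0.1467i)
|11⟩: (-0.6597i - 0.3664i - 0.6562)/2 = (-0.3281 - 0.5131i)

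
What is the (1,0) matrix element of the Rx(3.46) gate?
-0.9874i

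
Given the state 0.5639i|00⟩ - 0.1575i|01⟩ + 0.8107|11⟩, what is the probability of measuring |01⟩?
0.02481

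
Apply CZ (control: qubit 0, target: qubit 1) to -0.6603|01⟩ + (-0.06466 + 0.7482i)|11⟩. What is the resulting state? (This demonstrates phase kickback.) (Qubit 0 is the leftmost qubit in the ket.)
-0.6603|01⟩ + (0.06466 - 0.7482i)|11⟩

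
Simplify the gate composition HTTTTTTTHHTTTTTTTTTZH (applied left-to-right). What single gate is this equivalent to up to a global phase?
X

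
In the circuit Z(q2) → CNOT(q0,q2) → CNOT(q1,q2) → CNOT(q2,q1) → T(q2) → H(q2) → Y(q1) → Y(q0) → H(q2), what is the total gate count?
9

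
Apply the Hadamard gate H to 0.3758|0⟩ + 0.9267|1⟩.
0.921|0⟩ - 0.3895|1⟩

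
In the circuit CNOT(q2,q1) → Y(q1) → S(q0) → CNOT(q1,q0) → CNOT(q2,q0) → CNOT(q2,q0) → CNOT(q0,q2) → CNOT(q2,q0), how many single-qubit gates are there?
2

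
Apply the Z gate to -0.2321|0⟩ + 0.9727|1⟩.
-0.2321|0⟩ - 0.9727|1⟩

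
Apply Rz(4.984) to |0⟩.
(-0.7963 - 0.6049i)|0⟩

Rz(4.984) = [[e^(−iθ/2), 0], [0, e^(iθ/2)]] with e^(±iθ/2) = cos(θ/2) ± i·sin(θ/2); θ = 4.984, cos(θ/2) ≈ -0.79633, sin(θ/2) ≈ 0.604862.
With a = amp(|0⟩) = 1 and b = amp(|1⟩) = 0:
new amp(|0⟩) = (-0.79633 - 0.604862i)·a = (-0.7963 - 0.6049i)
new amp(|1⟩) = (-0.79633 + 0.604862i)·b = 0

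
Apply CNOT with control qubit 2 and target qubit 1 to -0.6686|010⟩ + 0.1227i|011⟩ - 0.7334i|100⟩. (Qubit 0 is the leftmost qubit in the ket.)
0.1227i|001⟩ - 0.6686|010⟩ - 0.7334i|100⟩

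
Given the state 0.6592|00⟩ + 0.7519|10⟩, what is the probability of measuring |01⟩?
0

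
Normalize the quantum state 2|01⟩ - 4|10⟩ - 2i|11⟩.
1/√6|01⟩ - 0.8165|10⟩ - (1/√6)i|11⟩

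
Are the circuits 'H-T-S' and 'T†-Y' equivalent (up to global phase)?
No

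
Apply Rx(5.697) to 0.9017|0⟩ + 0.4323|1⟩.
(-0.8632 - 0.1249i)|0⟩ + (-0.4139 - 0.2605i)|1⟩

Rx(5.697) = [[cos(θ/2), −i·sin(θ/2)], [−i·sin(θ/2), cos(θ/2)]]; θ = 5.697, cos(θ/2) ≈ -0.957355, sin(θ/2) ≈ 0.288914.
With a = amp(|0⟩) = 0.9017 and b = amp(|1⟩) = 0.4323:
new amp(|0⟩) = (-0.957355)·a + (-0.288914i)·b = (-0.8632 - 0.1249i)
new amp(|1⟩) = (-0.288914i)·a + (-0.957355)·b = (-0.4139 - 0.2605i)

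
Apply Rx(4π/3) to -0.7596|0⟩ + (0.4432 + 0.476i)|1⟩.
(0.792 - 0.3838i)|0⟩ + (-0.2216 + 0.4198i)|1⟩

Rx(4π/3) = [[cos(θ/2), −i·sin(θ/2)], [−i·sin(θ/2), cos(θ/2)]]; θ = 4π/3, cos(θ/2) ≈ -0.5, sin(θ/2) ≈ 0.866025.
With a = amp(|0⟩) = -0.7596 and b = amp(|1⟩) = (0.4432 + 0.476i):
new amp(|0⟩) = (-0.5)·a + (-0.866025i)·b = (0.792 - 0.3838i)
new amp(|1⟩) = (-0.866025i)·a + (-0.5)·b = (-0.2216 + 0.4198i)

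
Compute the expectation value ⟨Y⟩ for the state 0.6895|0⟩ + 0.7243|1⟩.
0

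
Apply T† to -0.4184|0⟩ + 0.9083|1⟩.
-0.4184|0⟩ + (0.6423 - 0.6423i)|1⟩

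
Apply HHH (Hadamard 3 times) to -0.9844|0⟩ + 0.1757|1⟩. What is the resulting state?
-0.5718|0⟩ - 0.8203|1⟩

H² = I, so H^3 = H: a single Hadamard. With (a, b) = (-0.9844, 0.1757), H gives ((a + b)/√2, (a − b)/√2) = (-0.5718, -0.8203).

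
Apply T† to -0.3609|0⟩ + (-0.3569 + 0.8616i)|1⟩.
-0.3609|0⟩ + (0.3569 + 0.8616i)|1⟩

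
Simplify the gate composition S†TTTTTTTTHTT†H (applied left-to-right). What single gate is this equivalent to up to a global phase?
S†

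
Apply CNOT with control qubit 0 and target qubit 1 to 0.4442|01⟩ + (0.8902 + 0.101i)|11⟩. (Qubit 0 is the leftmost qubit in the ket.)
0.4442|01⟩ + (0.8902 + 0.101i)|10⟩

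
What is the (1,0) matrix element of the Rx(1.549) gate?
-0.6994i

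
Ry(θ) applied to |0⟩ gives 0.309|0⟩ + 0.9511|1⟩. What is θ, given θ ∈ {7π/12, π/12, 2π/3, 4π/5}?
4π/5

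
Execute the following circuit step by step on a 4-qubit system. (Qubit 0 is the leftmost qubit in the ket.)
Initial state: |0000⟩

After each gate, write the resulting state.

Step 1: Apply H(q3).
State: 1/√2|0000⟩ + 1/√2|0001⟩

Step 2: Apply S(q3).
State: 1/√2|0000⟩ + (1/√2)i|0001⟩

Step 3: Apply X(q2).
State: 1/√2|0010⟩ + (1/√2)i|0011⟩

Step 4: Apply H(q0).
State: 1/2|0010⟩ + (1/2)i|0011⟩ + 1/2|1010⟩ + (1/2)i|1011⟩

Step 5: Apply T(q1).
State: 1/2|0010⟩ + (1/2)i|0011⟩ + 1/2|1010⟩ + (1/2)i|1011⟩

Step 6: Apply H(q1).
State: 1/√8|0010⟩ + (1/√8)i|0011⟩ + 1/√8|0110⟩ + (1/√8)i|0111⟩ + 1/√8|1010⟩ + (1/√8)i|1011⟩ + 1/√8|1110⟩ + (1/√8)i|1111⟩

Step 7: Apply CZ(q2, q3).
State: 1/√8|0010⟩ - (1/√8)i|0011⟩ + 1/√8|0110⟩ - (1/√8)i|0111⟩ + 1/√8|1010⟩ - (1/√8)i|1011⟩ + 1/√8|1110⟩ - (1/√8)i|1111⟩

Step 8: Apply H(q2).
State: 0.25|0000⟩ - 0.25i|0001⟩ - 0.25|0010⟩ + 0.25i|0011⟩ + 0.25|0100⟩ - 0.25i|0101⟩ - 0.25|0110⟩ + 0.25i|0111⟩ + 0.25|1000⟩ - 0.25i|1001⟩ - 0.25|1010⟩ + 0.25i|1011⟩ + 0.25|1100⟩ - 0.25i|1101⟩ - 0.25|1110⟩ + 0.25i|1111⟩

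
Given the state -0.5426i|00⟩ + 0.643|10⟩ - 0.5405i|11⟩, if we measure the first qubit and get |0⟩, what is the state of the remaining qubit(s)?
-i|0⟩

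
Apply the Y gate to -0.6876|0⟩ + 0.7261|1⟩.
-0.7261i|0⟩ - 0.6876i|1⟩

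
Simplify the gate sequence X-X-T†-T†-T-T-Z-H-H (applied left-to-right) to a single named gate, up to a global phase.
Z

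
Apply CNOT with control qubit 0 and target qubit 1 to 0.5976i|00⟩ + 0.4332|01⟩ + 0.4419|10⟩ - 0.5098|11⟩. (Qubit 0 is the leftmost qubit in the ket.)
0.5976i|00⟩ + 0.4332|01⟩ - 0.5098|10⟩ + 0.4419|11⟩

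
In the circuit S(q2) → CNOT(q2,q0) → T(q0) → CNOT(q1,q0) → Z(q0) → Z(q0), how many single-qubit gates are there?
4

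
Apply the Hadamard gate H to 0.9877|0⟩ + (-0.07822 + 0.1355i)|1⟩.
(0.6431 + 0.09581i)|0⟩ + (0.7537 - 0.09581i)|1⟩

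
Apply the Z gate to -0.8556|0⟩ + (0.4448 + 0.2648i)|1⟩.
-0.8556|0⟩ + (-0.4448 - 0.2648i)|1⟩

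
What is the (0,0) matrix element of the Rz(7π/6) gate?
(-0.2588 - 0.9659i)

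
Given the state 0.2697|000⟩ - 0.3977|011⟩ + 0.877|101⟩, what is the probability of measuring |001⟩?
0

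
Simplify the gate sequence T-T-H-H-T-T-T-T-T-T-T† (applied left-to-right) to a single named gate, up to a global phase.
T†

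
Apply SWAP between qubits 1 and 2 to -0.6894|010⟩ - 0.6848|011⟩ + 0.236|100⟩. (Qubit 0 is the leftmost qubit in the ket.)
-0.6894|001⟩ - 0.6848|011⟩ + 0.236|100⟩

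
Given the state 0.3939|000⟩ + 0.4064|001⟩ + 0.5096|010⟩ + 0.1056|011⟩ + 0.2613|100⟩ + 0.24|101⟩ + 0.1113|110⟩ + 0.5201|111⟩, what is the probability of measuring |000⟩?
0.1552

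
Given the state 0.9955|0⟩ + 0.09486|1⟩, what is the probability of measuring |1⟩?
0.008998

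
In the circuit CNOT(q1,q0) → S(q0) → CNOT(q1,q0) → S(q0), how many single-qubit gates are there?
2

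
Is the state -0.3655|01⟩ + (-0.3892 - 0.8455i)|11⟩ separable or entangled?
Separable

Writing the state as a|00⟩ + b|01⟩ + c|10⟩ + d|11⟩, it is a product state iff ad − bc = 0.
Here (a, b, c, d) = (0, -0.3655, 0, (-0.3892 - 0.8455i)): ad − bc = (0)(-0.3892 - 0.8455i) − (-0.3655)(0) = 0, so the state is separable.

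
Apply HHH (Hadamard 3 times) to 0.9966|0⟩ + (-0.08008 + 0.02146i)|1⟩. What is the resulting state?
(0.6481 + 0.01517i)|0⟩ + (0.7613 - 0.01517i)|1⟩

H² = I, so H^3 = H: a single Hadamard. With (a, b) = (0.9966, (-0.08008 + 0.02146i)), H gives ((a + b)/√2, (a − b)/√2) = ((0.6481 + 0.01517i), (0.7613 - 0.01517i)).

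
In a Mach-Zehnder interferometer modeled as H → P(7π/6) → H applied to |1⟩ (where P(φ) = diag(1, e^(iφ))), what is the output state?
(0.933 + 0.25i)|0⟩ + (0.06699 - 0.25i)|1⟩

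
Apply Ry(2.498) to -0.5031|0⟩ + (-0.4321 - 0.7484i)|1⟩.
(0.2508 + 0.71i)|0⟩ + (-0.6139 - 0.2367i)|1⟩

Ry(2.498) = [[cos(θ/2), −sin(θ/2)], [sin(θ/2), cos(θ/2)]]; θ = 2.498, cos(θ/2) ≈ 0.316271, sin(θ/2) ≈ 0.948669.
With a = amp(|0⟩) = -0.5031 and b = amp(|1⟩) = (-0.4321 - 0.7484i):
new amp(|0⟩) = (0.316271)·a + (-0.948669)·b = (0.2508 + 0.71i)
new amp(|1⟩) = (0.948669)·a + (0.316271)·b = (-0.6139 - 0.2367i)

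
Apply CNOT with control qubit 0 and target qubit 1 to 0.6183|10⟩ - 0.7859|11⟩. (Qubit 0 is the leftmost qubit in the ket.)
-0.7859|10⟩ + 0.6183|11⟩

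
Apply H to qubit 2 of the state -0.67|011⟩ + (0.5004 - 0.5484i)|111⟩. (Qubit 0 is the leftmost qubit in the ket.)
-0.4738|010⟩ + 0.4738|011⟩ + (0.3538 - 0.3878i)|110⟩ + (-0.3538 + 0.3878i)|111⟩

H on qubit 2 mixes each pair of kets that differ only in qubit 2: amplitudes (a, b) of (|…0…⟩, |…1…⟩) become ((a + b)/√2, (a − b)/√2). Kets absent from the input have amplitude 0.
(|010⟩, |011⟩): (a, b) = (0, -0.67) → (-0.4738, 0.4738)
(|110⟩, |111⟩): (a, b) = (0, (0.5004 - 0.5484i)) → ((0.3538 - 0.3878i), (-0.3538 + 0.3878i))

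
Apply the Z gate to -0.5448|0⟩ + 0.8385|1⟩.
-0.5448|0⟩ - 0.8385|1⟩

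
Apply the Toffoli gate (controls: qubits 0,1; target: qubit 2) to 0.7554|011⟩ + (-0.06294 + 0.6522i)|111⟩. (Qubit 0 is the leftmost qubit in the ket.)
0.7554|011⟩ + (-0.06294 + 0.6522i)|110⟩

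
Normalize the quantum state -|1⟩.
-|1⟩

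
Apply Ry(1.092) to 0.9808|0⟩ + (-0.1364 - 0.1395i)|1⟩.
(0.909 + 0.07244i)|0⟩ + (0.3927 - 0.1192i)|1⟩

Ry(1.092) = [[cos(θ/2), −sin(θ/2)], [sin(θ/2), cos(θ/2)]]; θ = 1.092, cos(θ/2) ≈ 0.854608, sin(θ/2) ≈ 0.519273.
With a = amp(|0⟩) = 0.9808 and b = amp(|1⟩) = (-0.1364 - 0.1395i):
new amp(|0⟩) = (0.854608)·a + (-0.519273)·b = (0.909 + 0.07244i)
new amp(|1⟩) = (0.519273)·a + (0.854608)·b = (0.3927 - 0.1192i)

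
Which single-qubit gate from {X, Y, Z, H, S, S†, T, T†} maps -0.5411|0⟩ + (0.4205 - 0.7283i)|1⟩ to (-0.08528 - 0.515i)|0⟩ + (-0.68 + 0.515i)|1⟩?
H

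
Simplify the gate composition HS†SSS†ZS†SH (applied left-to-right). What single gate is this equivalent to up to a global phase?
X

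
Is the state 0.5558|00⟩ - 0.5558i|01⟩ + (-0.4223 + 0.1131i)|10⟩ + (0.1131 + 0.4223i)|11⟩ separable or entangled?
Separable

Writing the state as a|00⟩ + b|01⟩ + c|10⟩ + d|11⟩, it is a product state iff ad − bc = 0.
Here (a, b, c, d) = (0.5558, -0.5558i, (-0.4223 + 0.1131i), (0.1131 + 0.4223i)): ad − bc = (0.5558)(0.1131 + 0.4223i) − (-0.5558i)(-0.4223 + 0.1131i) = 0, so the state is separable.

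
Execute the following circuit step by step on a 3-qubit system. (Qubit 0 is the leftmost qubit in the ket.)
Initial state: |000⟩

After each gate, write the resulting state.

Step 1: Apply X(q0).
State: |100⟩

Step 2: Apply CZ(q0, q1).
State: |100⟩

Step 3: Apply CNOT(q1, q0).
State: |100⟩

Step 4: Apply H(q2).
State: 1/√2|100⟩ + 1/√2|101⟩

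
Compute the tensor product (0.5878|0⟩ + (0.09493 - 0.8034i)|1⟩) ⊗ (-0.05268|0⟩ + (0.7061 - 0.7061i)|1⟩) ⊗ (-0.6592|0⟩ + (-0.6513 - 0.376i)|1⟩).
0.02041|000⟩ + (0.02017 + 0.01164i)|001⟩ + (-0.2736 + 0.2736i)|010⟩ + (-0.4264 + 0.1143i)|011⟩ + (0.003297 - 0.0279i)|100⟩ + (0.01917 - 0.02568i)|101⟩ + (0.3298 + 0.4181i)|110⟩ + (0.08731 + 0.6012i)|111⟩

amp(|b₁b₂…⟩) = product of the factor amplitudes for bits b₁, b₂, …; only kets whose every factor amplitude is nonzero survive.
|000⟩: (0.5878)(-0.05268)(-0.6592) = 0.02041
|001⟩: (0.5878)(-0.05268)(-0.6513 - 0.376i) = (0.02017 + 0.01164i)
|010⟩: (0.5878)(0.7061 - 0.7061i)(-0.6592) = (-0.2736 + 0.2736i)
|011⟩: (0.5878)(0.7061 - 0.7061i)(-0.6513 - 0.376i) = (-0.4264 + 0.1143i)
|100⟩: (0.09493 - 0.8034i)(-0.05268)(-0.6592) = (0.003297 - 0.0279i)
|101⟩: (0.09493 - 0.8034i)(-0.05268)(-0.6513 - 0.376i) = (0.01917 - 0.02568i)
|110⟩: (0.09493 - 0.8034i)(0.7061 - 0.7061i)(-0.6592) = (0.3298 + 0.4181i)
|111⟩: (0.09493 - 0.8034i)(0.7061 - 0.7061i)(-0.6513 - 0.376i) = (0.08731 + 0.6012i)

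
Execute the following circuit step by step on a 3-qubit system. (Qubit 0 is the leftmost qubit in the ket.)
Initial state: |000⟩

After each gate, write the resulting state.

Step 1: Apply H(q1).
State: 1/√2|000⟩ + 1/√2|010⟩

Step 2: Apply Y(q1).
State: -(1/√2)i|000⟩ + (1/√2)i|010⟩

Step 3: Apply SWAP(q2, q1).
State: -(1/√2)i|000⟩ + (1/√2)i|001⟩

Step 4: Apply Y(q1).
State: 1/√2|010⟩ - 1/√2|011⟩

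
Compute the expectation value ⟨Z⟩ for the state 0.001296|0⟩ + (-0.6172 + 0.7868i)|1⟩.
-1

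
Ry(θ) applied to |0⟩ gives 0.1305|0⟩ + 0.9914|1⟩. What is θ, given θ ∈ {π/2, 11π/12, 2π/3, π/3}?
11π/12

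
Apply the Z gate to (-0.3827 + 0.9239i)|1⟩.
(0.3827 - 0.9239i)|1⟩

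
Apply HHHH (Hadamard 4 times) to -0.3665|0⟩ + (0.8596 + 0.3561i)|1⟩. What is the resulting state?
-0.3665|0⟩ + (0.8596 + 0.3561i)|1⟩

H² = I, so an even number of Hadamards cancels: H^4 = I and the state is unchanged.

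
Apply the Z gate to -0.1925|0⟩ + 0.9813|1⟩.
-0.1925|0⟩ - 0.9813|1⟩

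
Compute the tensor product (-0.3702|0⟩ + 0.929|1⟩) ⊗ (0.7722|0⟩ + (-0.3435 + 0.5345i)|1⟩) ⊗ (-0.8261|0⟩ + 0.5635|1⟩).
0.2362|000⟩ - 0.1611|001⟩ + (-0.105 + 0.1635i)|010⟩ + (0.07166 - 0.1115i)|011⟩ - 0.5926|100⟩ + 0.4042|101⟩ + (0.2636 - 0.4102i)|110⟩ + (-0.1798 + 0.2798i)|111⟩

amp(|b₁b₂…⟩) = product of the factor amplitudes for bits b₁, b₂, …; only kets whose every factor amplitude is nonzero survive.
|000⟩: (-0.3702)(0.7722)(-0.8261) = 0.2362
|001⟩: (-0.3702)(0.7722)(0.5635) = -0.1611
|010⟩: (-0.3702)(-0.3435 + 0.5345i)(-0.8261) = (-0.105 + 0.1635i)
|011⟩: (-0.3702)(-0.3435 + 0.5345i)(0.5635) = (0.07166 - 0.1115i)
|100⟩: (0.929)(0.7722)(-0.8261) = -0.5926
|101⟩: (0.929)(0.7722)(0.5635) = 0.4042
|110⟩: (0.929)(-0.3435 + 0.5345i)(-0.8261) = (0.2636 - 0.4102i)
|111⟩: (0.929)(-0.3435 + 0.5345i)(0.5635) = (-0.1798 + 0.2798i)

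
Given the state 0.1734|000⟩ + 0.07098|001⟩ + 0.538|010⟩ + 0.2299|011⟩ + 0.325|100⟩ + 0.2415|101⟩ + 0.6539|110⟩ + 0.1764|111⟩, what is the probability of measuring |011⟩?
0.05285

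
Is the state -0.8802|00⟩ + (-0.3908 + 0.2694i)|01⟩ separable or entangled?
Separable

Writing the state as a|00⟩ + b|01⟩ + c|10⟩ + d|11⟩, it is a product state iff ad − bc = 0.
Here (a, b, c, d) = (-0.8802, (-0.3908 + 0.2694i), 0, 0): ad − bc = (-0.8802)(0) − (-0.3908 + 0.2694i)(0) = 0, so the state is separable.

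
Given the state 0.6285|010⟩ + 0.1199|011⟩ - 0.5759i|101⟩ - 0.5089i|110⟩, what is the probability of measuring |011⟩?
0.01438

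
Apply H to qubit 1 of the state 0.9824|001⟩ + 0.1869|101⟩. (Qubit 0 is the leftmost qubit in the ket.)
0.6947|001⟩ + 0.6947|011⟩ + 0.1322|101⟩ + 0.1322|111⟩

H on qubit 1 mixes each pair of kets that differ only in qubit 1: amplitudes (a, b) of (|…0…⟩, |…1…⟩) become ((a + b)/√2, (a − b)/√2). Kets absent from the input have amplitude 0.
(|001⟩, |011⟩): (a, b) = (0.9824, 0) → (0.6947, 0.6947)
(|101⟩, |111⟩): (a, b) = (0.1869, 0) → (0.1322, 0.1322)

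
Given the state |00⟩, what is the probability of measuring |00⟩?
1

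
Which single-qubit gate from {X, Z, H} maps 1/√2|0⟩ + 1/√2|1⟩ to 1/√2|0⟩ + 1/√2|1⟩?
X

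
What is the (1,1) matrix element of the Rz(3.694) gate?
(-0.2727 + 0.9621i)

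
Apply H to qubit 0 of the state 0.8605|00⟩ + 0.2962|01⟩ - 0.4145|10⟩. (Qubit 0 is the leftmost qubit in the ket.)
0.3154|00⟩ + 0.2094|01⟩ + 0.9016|10⟩ + 0.2094|11⟩

H on qubit 0 mixes each pair of kets that differ only in qubit 0: amplitudes (a, b) of (|…0…⟩, |…1…⟩) become ((a + b)/√2, (a − b)/√2). Kets absent from the input have amplitude 0.
(|00⟩, |10⟩): (a, b) = (0.8605, -0.4145) → (0.3154, 0.9016)
(|01⟩, |11⟩): (a, b) = (0.2962, 0) → (0.2094, 0.2094)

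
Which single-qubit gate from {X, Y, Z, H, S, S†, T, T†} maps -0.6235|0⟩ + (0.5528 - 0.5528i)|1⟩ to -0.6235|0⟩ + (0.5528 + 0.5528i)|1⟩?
S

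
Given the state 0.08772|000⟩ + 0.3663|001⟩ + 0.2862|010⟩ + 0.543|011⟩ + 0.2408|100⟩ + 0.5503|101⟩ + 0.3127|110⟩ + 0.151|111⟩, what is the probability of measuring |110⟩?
0.09778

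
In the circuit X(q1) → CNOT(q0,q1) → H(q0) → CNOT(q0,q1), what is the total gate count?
4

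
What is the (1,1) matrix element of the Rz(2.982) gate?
(0.07971 + 0.9968i)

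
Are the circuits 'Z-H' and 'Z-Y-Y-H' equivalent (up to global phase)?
Yes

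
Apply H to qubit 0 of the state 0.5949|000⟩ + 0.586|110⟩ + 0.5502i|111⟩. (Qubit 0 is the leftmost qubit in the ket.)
0.4207|000⟩ + 0.4144|010⟩ + 0.3891i|011⟩ + 0.4207|100⟩ - 0.4144|110⟩ - 0.3891i|111⟩

H on qubit 0 mixes each pair of kets that differ only in qubit 0: amplitudes (a, b) of (|…0…⟩, |…1…⟩) become ((a + b)/√2, (a − b)/√2). Kets absent from the input have amplitude 0.
(|000⟩, |100⟩): (a, b) = (0.5949, 0) → (0.4207, 0.4207)
(|010⟩, |110⟩): (a, b) = (0, 0.586) → (0.4144, -0.4144)
(|011⟩, |111⟩): (a, b) = (0, 0.5502i) → (0.3891i, -0.3891i)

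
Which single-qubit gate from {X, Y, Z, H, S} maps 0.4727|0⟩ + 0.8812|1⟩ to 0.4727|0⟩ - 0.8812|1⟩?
Z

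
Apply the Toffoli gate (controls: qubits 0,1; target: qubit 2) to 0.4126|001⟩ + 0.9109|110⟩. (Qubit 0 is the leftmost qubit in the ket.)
0.4126|001⟩ + 0.9109|111⟩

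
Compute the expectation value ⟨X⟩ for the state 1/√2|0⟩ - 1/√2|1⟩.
-1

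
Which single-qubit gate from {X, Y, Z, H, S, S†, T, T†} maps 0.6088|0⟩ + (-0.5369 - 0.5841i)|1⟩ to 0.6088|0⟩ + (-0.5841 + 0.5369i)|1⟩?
S†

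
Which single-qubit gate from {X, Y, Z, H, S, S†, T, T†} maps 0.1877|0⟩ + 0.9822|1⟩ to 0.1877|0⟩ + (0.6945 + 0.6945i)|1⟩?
T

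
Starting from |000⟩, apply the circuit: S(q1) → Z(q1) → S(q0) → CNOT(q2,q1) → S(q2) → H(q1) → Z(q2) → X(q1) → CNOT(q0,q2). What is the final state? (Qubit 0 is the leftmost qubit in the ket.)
1/√2|000⟩ + 1/√2|010⟩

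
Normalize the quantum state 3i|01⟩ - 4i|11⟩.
0.6i|01⟩ - 0.8i|11⟩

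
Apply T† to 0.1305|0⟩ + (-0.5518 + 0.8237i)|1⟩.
0.1305|0⟩ + (0.1923 + 0.9726i)|1⟩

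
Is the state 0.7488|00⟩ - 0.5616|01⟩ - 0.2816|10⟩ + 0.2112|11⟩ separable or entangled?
Separable

Writing the state as a|00⟩ + b|01⟩ + c|10⟩ + d|11⟩, it is a product state iff ad − bc = 0.
Here (a, b, c, d) = (0.7488, -0.5616, -0.2816, 0.2112): ad − bc = (0.7488)(0.2112) − (-0.5616)(-0.2816) = 0, so the state is separable.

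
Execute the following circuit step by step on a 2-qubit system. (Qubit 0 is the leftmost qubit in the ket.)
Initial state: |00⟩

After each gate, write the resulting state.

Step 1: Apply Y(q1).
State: i|01⟩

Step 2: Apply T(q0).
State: i|01⟩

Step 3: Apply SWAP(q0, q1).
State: i|10⟩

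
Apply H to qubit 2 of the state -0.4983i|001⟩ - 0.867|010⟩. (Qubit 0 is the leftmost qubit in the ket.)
-0.3524i|000⟩ + 0.3524i|001⟩ - 0.6131|010⟩ - 0.6131|011⟩

H on qubit 2 mixes each pair of kets that differ only in qubit 2: amplitudes (a, b) of (|…0…⟩, |…1…⟩) become ((a + b)/√2, (a − b)/√2). Kets absent from the input have amplitude 0.
(|000⟩, |001⟩): (a, b) = (0, -0.4983i) → (-0.3524i, 0.3524i)
(|010⟩, |011⟩): (a, b) = (-0.867, 0) → (-0.6131, -0.6131)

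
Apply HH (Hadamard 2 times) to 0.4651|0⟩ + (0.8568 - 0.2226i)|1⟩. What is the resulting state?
0.4651|0⟩ + (0.8568 - 0.2226i)|1⟩

H² = I, so an even number of Hadamards cancels: H^2 = I and the state is unchanged.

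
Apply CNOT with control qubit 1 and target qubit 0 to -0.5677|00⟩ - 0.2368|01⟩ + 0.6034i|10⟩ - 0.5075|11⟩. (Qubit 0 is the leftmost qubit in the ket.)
-0.5677|00⟩ - 0.5075|01⟩ + 0.6034i|10⟩ - 0.2368|11⟩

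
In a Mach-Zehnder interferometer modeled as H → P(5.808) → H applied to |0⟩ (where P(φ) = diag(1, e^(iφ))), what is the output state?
(0.9446 - 0.2288i)|0⟩ + (0.0554 + 0.2288i)|1⟩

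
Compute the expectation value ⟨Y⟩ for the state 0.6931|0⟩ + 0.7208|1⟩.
0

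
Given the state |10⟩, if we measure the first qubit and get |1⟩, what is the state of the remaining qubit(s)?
|0⟩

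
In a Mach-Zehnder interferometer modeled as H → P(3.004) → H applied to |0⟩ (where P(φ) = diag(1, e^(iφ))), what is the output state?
(0.004725 + 0.06858i)|0⟩ + (0.9953 - 0.06858i)|1⟩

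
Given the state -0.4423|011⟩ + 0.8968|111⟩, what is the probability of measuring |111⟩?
0.8043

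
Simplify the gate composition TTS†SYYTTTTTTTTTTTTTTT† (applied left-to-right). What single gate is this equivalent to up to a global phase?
T†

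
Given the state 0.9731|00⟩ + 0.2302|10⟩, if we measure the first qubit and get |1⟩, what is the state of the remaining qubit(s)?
|0⟩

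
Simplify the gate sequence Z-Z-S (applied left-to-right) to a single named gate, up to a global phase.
S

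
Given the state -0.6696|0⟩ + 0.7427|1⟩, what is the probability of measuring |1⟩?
0.5516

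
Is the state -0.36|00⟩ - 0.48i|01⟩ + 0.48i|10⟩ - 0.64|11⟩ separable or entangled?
Separable

Writing the state as a|00⟩ + b|01⟩ + c|10⟩ + d|11⟩, it is a product state iff ad − bc = 0.
Here (a, b, c, d) = (-0.36, -0.48i, 0.48i, -0.64): ad − bc = (-0.36)(-0.64) − (-0.48i)(0.48i) = 0, so the state is separable.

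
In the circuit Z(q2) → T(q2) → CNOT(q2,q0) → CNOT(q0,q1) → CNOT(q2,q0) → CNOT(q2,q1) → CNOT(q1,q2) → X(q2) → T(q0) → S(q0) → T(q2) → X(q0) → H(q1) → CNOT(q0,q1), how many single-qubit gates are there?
8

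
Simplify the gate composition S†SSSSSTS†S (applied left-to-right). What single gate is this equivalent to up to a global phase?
T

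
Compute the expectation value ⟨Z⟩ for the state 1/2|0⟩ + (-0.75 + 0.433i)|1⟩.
-0.5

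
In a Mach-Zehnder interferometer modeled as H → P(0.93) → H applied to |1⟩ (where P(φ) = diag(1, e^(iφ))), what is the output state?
(0.2011 - 0.4008i)|0⟩ + (0.7989 + 0.4008i)|1⟩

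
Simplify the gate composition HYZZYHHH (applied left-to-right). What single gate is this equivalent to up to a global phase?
I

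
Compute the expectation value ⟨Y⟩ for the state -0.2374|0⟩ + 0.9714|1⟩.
0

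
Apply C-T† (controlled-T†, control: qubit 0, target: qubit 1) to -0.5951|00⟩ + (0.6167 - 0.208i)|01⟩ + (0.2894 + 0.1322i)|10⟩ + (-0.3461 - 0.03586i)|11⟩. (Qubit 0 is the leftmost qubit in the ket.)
-0.5951|00⟩ + (0.6167 - 0.208i)|01⟩ + (0.2894 + 0.1322i)|10⟩ + (-0.2701 + 0.2194i)|11⟩

C-T† leaves the control-|0⟩ kets |00⟩, |01⟩ unchanged and applies T† to qubit 1 on the control-|1⟩ pair (|10⟩, |11⟩).
T† = [[1, 0], [0, (1/√2 - (1/√2)i)]].
With a = amp(|10⟩) = (0.2894 + 0.1322i) and b = amp(|11⟩) = (-0.3461 - 0.03586i):
new amp(|10⟩) = (1)·a = (0.2894 + 0.1322i)
new amp(|11⟩) = (1/√2 - (1/√2)i)·b = (-0.2701 + 0.2194i)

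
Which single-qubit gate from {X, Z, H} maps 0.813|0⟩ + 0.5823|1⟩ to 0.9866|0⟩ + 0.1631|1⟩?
H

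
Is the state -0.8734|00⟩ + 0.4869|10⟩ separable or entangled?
Separable

Writing the state as a|00⟩ + b|01⟩ + c|10⟩ + d|11⟩, it is a product state iff ad − bc = 0.
Here (a, b, c, d) = (-0.8734, 0, 0.4869, 0): ad − bc = (-0.8734)(0) − (0)(0.4869) = 0, so the state is separable.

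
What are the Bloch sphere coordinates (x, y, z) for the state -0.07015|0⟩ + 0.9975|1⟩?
(-0.1399, 0, -0.9901)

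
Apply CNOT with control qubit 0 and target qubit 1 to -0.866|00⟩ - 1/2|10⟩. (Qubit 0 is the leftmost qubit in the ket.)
-0.866|00⟩ - 1/2|11⟩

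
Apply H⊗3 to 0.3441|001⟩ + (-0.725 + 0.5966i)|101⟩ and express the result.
(-0.1347 + 0.2109i)|000⟩ + (0.1347 - 0.2109i)|001⟩ + (-0.1347 + 0.2109i)|010⟩ + (0.1347 - 0.2109i)|011⟩ + (0.378 - 0.2109i)|100⟩ + (-0.378 + 0.2109i)|101⟩ + (0.378 - 0.2109i)|110⟩ + (-0.378 + 0.2109i)|111⟩

H⊗3 gives amp(|y⟩) = (1/2√2) Σ_x (−1)^(x·y) amp(|x⟩), where x·y is the number of positions in which both x and y have a 1.
|000⟩: (0.3441 + (-0.725 + 0.5966i))/(2√2) = (-0.1347 + 0.2109i)
|001⟩: (-0.3441 - (-0.725 + 0.5966i))/(2√2) = (0.1347 - 0.2109i)
|010⟩: (0.3441 + (-0.725 + 0.5966i))/(2√2) = (-0.1347 + 0.2109i)
|011⟩: (-0.3441 - (-0.725 + 0.5966i))/(2√2) = (0.1347 - 0.2109i)
|100⟩: (0.3441 - (-0.725 + 0.5966i))/(2√2) = (0.378 - 0.2109i)
|101⟩: (-0.3441 + (-0.725 + 0.5966i))/(2√2) = (-0.378 + 0.2109i)
|110⟩: (0.3441 - (-0.725 + 0.5966i))/(2√2) = (0.378 - 0.2109i)
|111⟩: (-0.3441 + (-0.725 + 0.5966i))/(2√2) = (-0.378 + 0.2109i)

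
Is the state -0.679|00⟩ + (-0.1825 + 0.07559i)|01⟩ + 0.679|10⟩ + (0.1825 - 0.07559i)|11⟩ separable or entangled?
Separable

Writing the state as a|00⟩ + b|01⟩ + c|10⟩ + d|11⟩, it is a product state iff ad − bc = 0.
Here (a, b, c, d) = (-0.679, (-0.1825 + 0.07559i), 0.679, (0.1825 - 0.07559i)): ad − bc = (-0.679)(0.1825 - 0.07559i) − (-0.1825 + 0.07559i)(0.679) = 0, so the state is separable.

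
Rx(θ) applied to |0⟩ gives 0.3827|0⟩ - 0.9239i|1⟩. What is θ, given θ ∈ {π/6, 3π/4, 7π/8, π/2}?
3π/4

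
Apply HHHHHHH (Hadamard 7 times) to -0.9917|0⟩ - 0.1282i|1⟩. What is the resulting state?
(-0.7012 - 0.09065i)|0⟩ + (-0.7012 + 0.09065i)|1⟩

H² = I, so H^7 = H: a single Hadamard. With (a, b) = (-0.9917, -0.1282i), H gives ((a + b)/√2, (a − b)/√2) = ((-0.7012 - 0.09065i), (-0.7012 + 0.09065i)).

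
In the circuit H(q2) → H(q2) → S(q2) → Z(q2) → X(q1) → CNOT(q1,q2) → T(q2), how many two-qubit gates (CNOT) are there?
1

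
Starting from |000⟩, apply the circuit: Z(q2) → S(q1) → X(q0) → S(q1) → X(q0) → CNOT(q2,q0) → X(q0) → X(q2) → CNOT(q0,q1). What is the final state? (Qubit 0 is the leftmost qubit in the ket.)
|111⟩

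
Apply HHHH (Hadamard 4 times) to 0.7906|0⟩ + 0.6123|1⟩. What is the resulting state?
0.7906|0⟩ + 0.6123|1⟩

H² = I, so an even number of Hadamards cancels: H^4 = I and the state is unchanged.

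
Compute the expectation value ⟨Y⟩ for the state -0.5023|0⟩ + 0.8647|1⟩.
0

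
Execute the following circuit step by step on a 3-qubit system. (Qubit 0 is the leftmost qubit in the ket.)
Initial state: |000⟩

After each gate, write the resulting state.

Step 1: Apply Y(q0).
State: i|100⟩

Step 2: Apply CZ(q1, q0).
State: i|100⟩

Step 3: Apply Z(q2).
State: i|100⟩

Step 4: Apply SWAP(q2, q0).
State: i|001⟩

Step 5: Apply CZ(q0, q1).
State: i|001⟩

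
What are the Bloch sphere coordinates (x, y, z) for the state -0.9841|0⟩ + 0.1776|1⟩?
(-0.3496, 0, 0.9369)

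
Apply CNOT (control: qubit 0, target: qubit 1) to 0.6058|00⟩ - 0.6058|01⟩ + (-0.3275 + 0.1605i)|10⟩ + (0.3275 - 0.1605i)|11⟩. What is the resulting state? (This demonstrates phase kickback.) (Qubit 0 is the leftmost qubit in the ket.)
0.6058|00⟩ - 0.6058|01⟩ + (0.3275 - 0.1605i)|10⟩ + (-0.3275 + 0.1605i)|11⟩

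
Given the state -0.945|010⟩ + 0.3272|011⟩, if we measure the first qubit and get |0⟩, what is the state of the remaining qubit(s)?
-0.945|10⟩ + 0.3272|11⟩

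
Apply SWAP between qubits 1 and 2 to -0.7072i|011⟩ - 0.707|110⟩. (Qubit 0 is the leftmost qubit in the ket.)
-0.7072i|011⟩ - 0.707|101⟩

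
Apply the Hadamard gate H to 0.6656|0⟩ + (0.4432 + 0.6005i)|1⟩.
(0.784 + 0.4246i)|0⟩ + (0.1573 - 0.4246i)|1⟩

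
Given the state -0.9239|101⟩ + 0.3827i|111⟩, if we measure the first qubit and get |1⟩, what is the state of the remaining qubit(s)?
-0.9239|01⟩ + 0.3827i|11⟩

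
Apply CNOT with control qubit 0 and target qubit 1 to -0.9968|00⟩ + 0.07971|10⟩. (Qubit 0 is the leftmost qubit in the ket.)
-0.9968|00⟩ + 0.07971|11⟩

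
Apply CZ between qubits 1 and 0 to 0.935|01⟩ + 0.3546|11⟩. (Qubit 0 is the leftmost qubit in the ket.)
0.935|01⟩ - 0.3546|11⟩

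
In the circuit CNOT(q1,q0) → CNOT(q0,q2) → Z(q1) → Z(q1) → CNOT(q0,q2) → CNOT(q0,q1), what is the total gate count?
6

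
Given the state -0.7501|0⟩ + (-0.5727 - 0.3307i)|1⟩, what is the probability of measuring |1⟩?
0.4373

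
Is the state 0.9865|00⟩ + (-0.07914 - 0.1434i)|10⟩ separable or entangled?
Separable

Writing the state as a|00⟩ + b|01⟩ + c|10⟩ + d|11⟩, it is a product state iff ad − bc = 0.
Here (a, b, c, d) = (0.9865, 0, (-0.07914 - 0.1434i), 0): ad − bc = (0.9865)(0) − (0)(-0.07914 - 0.1434i) = 0, so the state is separable.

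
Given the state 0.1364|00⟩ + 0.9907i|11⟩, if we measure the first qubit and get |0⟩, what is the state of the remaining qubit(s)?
|0⟩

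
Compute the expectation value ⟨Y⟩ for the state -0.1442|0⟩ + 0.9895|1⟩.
0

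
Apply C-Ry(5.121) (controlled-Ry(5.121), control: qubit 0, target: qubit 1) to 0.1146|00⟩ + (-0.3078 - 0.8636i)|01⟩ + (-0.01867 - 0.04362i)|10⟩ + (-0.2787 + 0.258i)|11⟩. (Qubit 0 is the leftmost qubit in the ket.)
0.1146|00⟩ + (-0.3078 - 0.8636i)|01⟩ + (0.1686 - 0.1052i)|10⟩ + (0.2227 - 0.2396i)|11⟩

C-Ry(5.121) leaves the control-|0⟩ kets |00⟩, |01⟩ unchanged and applies Ry(5.121) to qubit 1 on the control-|1⟩ pair (|10⟩, |11⟩).
Ry(5.121) = [[cos(θ/2), −sin(θ/2)], [sin(θ/2), cos(θ/2)]]; θ = 5.121, cos(θ/2) ≈ -0.835863, sin(θ/2) ≈ 0.548938.
With a = amp(|10⟩) = (-0.01867 - 0.04362i) and b = amp(|11⟩) = (-0.2787 + 0.258i):
new amp(|10⟩) = (-0.835863)·a + (-0.548938)·b = (0.1686 - 0.1052i)
new amp(|11⟩) = (0.548938)·a + (-0.835863)·b = (0.2227 - 0.2396i)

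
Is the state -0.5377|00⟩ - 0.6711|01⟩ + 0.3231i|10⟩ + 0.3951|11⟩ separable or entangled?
Entangled

Writing the state as a|00⟩ + b|01⟩ + c|10⟩ + d|11⟩, it is a product state iff ad − bc = 0.
Here (a, b, c, d) = (-0.5377, -0.6711, 0.3231i, 0.3951): ad − bc = (-0.5377)(0.3951) − (-0.6711)(0.3231i) = (-0.2124 + 0.2168i) ≠ 0, so the state is entangled.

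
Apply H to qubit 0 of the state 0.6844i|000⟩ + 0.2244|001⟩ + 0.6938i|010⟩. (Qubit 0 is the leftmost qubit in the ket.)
0.4839i|000⟩ + 0.1587|001⟩ + 0.4906i|010⟩ + 0.4839i|100⟩ + 0.1587|101⟩ + 0.4906i|110⟩

H on qubit 0 mixes each pair of kets that differ only in qubit 0: amplitudes (a, b) of (|…0…⟩, |…1…⟩) become ((a + b)/√2, (a − b)/√2). Kets absent from the input have amplitude 0.
(|000⟩, |100⟩): (a, b) = (0.6844i, 0) → (0.4839i, 0.4839i)
(|001⟩, |101⟩): (a, b) = (0.2244, 0) → (0.1587, 0.1587)
(|010⟩, |110⟩): (a, b) = (0.6938i, 0) → (0.4906i, 0.4906i)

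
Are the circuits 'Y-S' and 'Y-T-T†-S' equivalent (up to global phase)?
Yes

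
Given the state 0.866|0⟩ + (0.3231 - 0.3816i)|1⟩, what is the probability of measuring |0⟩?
0.75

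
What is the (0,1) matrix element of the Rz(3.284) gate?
0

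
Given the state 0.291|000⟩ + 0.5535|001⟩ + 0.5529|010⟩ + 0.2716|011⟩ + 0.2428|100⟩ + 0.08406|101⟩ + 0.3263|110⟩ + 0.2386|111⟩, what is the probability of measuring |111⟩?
0.05693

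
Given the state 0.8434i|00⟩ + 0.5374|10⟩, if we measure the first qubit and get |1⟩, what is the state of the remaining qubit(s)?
|0⟩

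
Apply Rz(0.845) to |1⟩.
(0.9121 + 0.41i)|1⟩

Rz(0.845) = [[e^(−iθ/2), 0], [0, e^(iθ/2)]] with e^(±iθ/2) = cos(θ/2) ± i·sin(θ/2); θ = 0.845, cos(θ/2) ≈ 0.912067, sin(θ/2) ≈ 0.410042.
With a = amp(|0⟩) = 0 and b = amp(|1⟩) = 1:
new amp(|0⟩) = (0.912067 - 0.410042i)·a = 0
new amp(|1⟩) = (0.912067 + 0.410042i)·b = (0.9121 + 0.41i)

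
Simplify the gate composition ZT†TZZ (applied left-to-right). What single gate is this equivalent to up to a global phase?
Z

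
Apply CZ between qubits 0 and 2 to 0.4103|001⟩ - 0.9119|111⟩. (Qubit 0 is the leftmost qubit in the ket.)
0.4103|001⟩ + 0.9119|111⟩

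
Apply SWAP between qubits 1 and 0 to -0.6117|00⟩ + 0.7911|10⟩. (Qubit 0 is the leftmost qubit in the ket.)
-0.6117|00⟩ + 0.7911|01⟩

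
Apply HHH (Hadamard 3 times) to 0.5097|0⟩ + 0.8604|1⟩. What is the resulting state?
0.9688|0⟩ - 0.248|1⟩

H² = I, so H^3 = H: a single Hadamard. With (a, b) = (0.5097, 0.8604), H gives ((a + b)/√2, (a − b)/√2) = (0.9688, -0.248).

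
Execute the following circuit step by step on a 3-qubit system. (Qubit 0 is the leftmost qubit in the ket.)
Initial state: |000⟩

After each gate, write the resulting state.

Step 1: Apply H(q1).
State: 1/√2|000⟩ + 1/√2|010⟩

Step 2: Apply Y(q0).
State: (1/√2)i|100⟩ + (1/√2)i|110⟩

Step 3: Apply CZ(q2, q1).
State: (1/√2)i|100⟩ + (1/√2)i|110⟩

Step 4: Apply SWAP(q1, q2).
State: (1/√2)i|100⟩ + (1/√2)i|101⟩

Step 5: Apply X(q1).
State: (1/√2)i|110⟩ + (1/√2)i|111⟩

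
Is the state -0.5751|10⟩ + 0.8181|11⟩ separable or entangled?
Separable

Writing the state as a|00⟩ + b|01⟩ + c|10⟩ + d|11⟩, it is a product state iff ad − bc = 0.
Here (a, b, c, d) = (0, 0, -0.5751, 0.8181): ad − bc = (0)(0.8181) − (0)(-0.5751) = 0, so the state is separable.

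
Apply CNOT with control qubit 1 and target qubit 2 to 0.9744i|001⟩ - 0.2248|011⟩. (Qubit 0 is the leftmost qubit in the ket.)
0.9744i|001⟩ - 0.2248|010⟩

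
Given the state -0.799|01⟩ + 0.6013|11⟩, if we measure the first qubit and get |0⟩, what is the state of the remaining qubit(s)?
-|1⟩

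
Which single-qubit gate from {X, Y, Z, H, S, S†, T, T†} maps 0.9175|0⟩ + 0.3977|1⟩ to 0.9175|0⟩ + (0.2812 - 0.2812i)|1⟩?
T†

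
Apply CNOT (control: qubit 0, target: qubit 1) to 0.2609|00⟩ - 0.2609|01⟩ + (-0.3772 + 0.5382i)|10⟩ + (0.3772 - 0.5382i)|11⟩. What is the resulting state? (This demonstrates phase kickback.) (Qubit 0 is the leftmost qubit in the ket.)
0.2609|00⟩ - 0.2609|01⟩ + (0.3772 - 0.5382i)|10⟩ + (-0.3772 + 0.5382i)|11⟩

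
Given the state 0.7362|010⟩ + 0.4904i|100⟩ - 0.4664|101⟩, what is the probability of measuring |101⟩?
0.2175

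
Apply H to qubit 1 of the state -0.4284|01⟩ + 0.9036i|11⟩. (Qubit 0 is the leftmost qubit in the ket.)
-0.3029|00⟩ + 0.3029|01⟩ + 0.6389i|10⟩ - 0.6389i|11⟩

H on qubit 1 mixes each pair of kets that differ only in qubit 1: amplitudes (a, b) of (|…0…⟩, |…1…⟩) become ((a + b)/√2, (a − b)/√2). Kets absent from the input have amplitude 0.
(|00⟩, |01⟩): (a, b) = (0, -0.4284) → (-0.3029, 0.3029)
(|10⟩, |11⟩): (a, b) = (0, 0.9036i) → (0.6389i, -0.6389i)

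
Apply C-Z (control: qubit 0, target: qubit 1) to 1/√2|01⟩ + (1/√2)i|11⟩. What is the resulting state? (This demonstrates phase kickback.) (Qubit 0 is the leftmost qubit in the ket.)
1/√2|01⟩ - (1/√2)i|11⟩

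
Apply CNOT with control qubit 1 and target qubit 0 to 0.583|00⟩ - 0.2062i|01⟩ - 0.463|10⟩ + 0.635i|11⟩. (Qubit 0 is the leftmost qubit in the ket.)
0.583|00⟩ + 0.635i|01⟩ - 0.463|10⟩ - 0.2062i|11⟩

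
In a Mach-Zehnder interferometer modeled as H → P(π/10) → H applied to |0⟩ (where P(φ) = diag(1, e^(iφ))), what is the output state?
(0.9755 + 0.1545i)|0⟩ + (0.02447 - 0.1545i)|1⟩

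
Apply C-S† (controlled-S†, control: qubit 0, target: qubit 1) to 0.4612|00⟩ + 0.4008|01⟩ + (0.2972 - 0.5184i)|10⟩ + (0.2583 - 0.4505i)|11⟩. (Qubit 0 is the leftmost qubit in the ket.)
0.4612|00⟩ + 0.4008|01⟩ + (0.2972 - 0.5184i)|10⟩ + (-0.4505 - 0.2583i)|11⟩

C-S† leaves the control-|0⟩ kets |00⟩, |01⟩ unchanged and applies S† to qubit 1 on the control-|1⟩ pair (|10⟩, |11⟩).
S† = [[1, 0], [0, -i]].
With a = amp(|10⟩) = (0.2972 - 0.5184i) and b = amp(|11⟩) = (0.2583 - 0.4505i):
new amp(|10⟩) = (1)·a = (0.2972 - 0.5184i)
new amp(|11⟩) = (-i)·b = (-0.4505 - 0.2583i)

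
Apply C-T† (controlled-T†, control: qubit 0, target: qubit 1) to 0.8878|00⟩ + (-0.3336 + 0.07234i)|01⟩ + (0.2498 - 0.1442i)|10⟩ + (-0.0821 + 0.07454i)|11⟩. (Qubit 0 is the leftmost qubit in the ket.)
0.8878|00⟩ + (-0.3336 + 0.07234i)|01⟩ + (0.2498 - 0.1442i)|10⟩ + (-0.005346 + 0.1108i)|11⟩

C-T† leaves the control-|0⟩ kets |00⟩, |01⟩ unchanged and applies T† to qubit 1 on the control-|1⟩ pair (|10⟩, |11⟩).
T† = [[1, 0], [0, (1/√2 - (1/√2)i)]].
With a = amp(|10⟩) = (0.2498 - 0.1442i) and b = amp(|11⟩) = (-0.0821 + 0.07454i):
new amp(|10⟩) = (1)·a = (0.2498 - 0.1442i)
new amp(|11⟩) = (1/√2 - (1/√2)i)·b = (-0.005346 + 0.1108i)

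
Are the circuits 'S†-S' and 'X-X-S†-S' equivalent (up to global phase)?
Yes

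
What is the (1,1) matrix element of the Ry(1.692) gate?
0.663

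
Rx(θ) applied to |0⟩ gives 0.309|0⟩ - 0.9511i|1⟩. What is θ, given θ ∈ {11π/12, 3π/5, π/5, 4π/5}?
4π/5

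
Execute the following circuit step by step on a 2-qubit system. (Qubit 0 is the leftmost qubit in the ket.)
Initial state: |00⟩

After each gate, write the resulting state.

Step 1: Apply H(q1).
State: 1/√2|00⟩ + 1/√2|01⟩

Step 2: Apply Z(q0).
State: 1/√2|00⟩ + 1/√2|01⟩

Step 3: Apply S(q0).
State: 1/√2|00⟩ + 1/√2|01⟩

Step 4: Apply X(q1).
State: 1/√2|00⟩ + 1/√2|01⟩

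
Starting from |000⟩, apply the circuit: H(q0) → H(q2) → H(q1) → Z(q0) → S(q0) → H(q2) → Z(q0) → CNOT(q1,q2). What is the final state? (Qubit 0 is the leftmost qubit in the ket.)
1/2|000⟩ + 1/2|011⟩ + (1/2)i|100⟩ + (1/2)i|111⟩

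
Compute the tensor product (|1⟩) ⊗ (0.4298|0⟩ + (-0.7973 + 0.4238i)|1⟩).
0.4298|10⟩ + (-0.7973 + 0.4238i)|11⟩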